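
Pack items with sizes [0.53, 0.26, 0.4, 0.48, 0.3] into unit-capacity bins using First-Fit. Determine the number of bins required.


Place items sequentially using First-Fit:
  Item 0.53 -> new Bin 1
  Item 0.26 -> Bin 1 (now 0.79)
  Item 0.4 -> new Bin 2
  Item 0.48 -> Bin 2 (now 0.88)
  Item 0.3 -> new Bin 3
Total bins used = 3

3


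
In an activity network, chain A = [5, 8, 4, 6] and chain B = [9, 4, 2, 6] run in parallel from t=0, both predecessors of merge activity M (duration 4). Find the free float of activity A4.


ES(A4) = sum of predecessors on chain A = 17
EF(A4) = ES + duration = 17 + 6 = 23
Successor of A4 is M. ES(M) = max(sum(A), sum(B)) = max(23, 21) = 23
Free float = ES(successor) - EF(current) = 23 - 23 = 0

0


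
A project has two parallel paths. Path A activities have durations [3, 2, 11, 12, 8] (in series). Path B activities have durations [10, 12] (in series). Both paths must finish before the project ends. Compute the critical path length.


Path A total = 3 + 2 + 11 + 12 + 8 = 36
Path B total = 10 + 12 = 22
Critical path = longest path = max(36, 22) = 36

36


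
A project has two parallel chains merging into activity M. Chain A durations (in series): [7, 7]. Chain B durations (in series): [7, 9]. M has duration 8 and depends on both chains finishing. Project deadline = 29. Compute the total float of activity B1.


Forward pass: ES(B1) = sum of predecessors on chain B = 0
EF = ES + duration = 0 + 7 = 7
Backward pass: LF(M) = deadline = 29; LS(M) = 29 - 8 = 21
LF(B1) = LS(M) - sum(successors on chain B) = 21 - 9 = 12
LS = LF - duration = 12 - 7 = 5
Total float = LS - ES = 5 - 0 = 5

5


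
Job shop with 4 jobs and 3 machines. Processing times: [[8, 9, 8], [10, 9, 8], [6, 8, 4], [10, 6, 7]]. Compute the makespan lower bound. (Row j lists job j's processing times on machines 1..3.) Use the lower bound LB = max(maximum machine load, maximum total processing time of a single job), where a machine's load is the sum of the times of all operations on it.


Machine loads:
  Machine 1: 8 + 10 + 6 + 10 = 34
  Machine 2: 9 + 9 + 8 + 6 = 32
  Machine 3: 8 + 8 + 4 + 7 = 27
Max machine load = 34
Job totals:
  Job 1: 25
  Job 2: 27
  Job 3: 18
  Job 4: 23
Max job total = 27
Lower bound = max(34, 27) = 34

34


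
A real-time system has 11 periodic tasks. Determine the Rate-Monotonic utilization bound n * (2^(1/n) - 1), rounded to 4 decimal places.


Compute 2^(1/11) = 1.0650410894
Subtract 1: 1.0650410894 - 1 = 0.0650410894
Multiply by n: 11 * 0.0650410894 = 0.7154519834
Round to 4 dp: 0.7155

0.7155


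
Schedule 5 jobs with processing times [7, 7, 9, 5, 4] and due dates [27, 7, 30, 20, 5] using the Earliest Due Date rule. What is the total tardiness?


Sort by due date (EDD order): [(4, 5), (7, 7), (5, 20), (7, 27), (9, 30)]
Compute completion times and tardiness:
  Job 1: p=4, d=5, C=4, tardiness=max(0,4-5)=0
  Job 2: p=7, d=7, C=11, tardiness=max(0,11-7)=4
  Job 3: p=5, d=20, C=16, tardiness=max(0,16-20)=0
  Job 4: p=7, d=27, C=23, tardiness=max(0,23-27)=0
  Job 5: p=9, d=30, C=32, tardiness=max(0,32-30)=2
Total tardiness = 6

6


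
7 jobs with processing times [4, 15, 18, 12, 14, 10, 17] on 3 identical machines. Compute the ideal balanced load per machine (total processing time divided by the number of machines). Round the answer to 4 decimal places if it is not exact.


Total processing time = 4 + 15 + 18 + 12 + 14 + 10 + 17 = 90
Number of machines = 3
Ideal balanced load = 90 / 3 = 30.0

30.0


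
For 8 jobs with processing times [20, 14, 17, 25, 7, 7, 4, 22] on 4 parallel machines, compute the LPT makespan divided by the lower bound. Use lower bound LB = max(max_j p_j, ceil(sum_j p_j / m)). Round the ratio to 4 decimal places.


LPT order: [25, 22, 20, 17, 14, 7, 7, 4]
Machine loads after assignment: [29, 29, 27, 31]
LPT makespan = 31
Lower bound = max(max_job, ceil(total/4)) = max(25, 29) = 29
Ratio = 31 / 29 = 1.069

1.069


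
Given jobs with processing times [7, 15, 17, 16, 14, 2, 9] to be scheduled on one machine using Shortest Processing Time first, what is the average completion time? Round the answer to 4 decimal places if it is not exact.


Sort jobs by processing time (SPT order): [2, 7, 9, 14, 15, 16, 17]
Compute completion times sequentially:
  Job 1: processing = 2, completes at 2
  Job 2: processing = 7, completes at 9
  Job 3: processing = 9, completes at 18
  Job 4: processing = 14, completes at 32
  Job 5: processing = 15, completes at 47
  Job 6: processing = 16, completes at 63
  Job 7: processing = 17, completes at 80
Sum of completion times = 251
Average completion time = 251/7 = 35.8571

35.8571


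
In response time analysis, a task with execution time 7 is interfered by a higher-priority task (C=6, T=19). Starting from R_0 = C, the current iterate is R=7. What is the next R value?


R_next = C + ceil(R_prev / T_hp) * C_hp
ceil(7 / 19) = ceil(0.3684) = 1
Interference = 1 * 6 = 6
R_next = 7 + 6 = 13

13


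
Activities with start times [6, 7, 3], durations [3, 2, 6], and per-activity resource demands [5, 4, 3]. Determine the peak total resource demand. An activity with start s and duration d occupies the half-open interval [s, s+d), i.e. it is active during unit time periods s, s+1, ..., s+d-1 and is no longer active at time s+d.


Each activity i is active on [start_i, start_i + duration_i).
Compute total resource usage per time slot:
  t=0: active resources = [], total = 0
  t=1: active resources = [], total = 0
  t=2: active resources = [], total = 0
  t=3: active resources = [3], total = 3
  t=4: active resources = [3], total = 3
  t=5: active resources = [3], total = 3
  t=6: active resources = [5, 3], total = 8
  t=7: active resources = [5, 4, 3], total = 12
  t=8: active resources = [5, 4, 3], total = 12
Peak resource demand = 12

12


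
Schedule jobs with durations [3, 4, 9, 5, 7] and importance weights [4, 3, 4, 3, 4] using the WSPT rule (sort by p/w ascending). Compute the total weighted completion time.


Compute p/w ratios and sort ascending (WSPT): [(3, 4), (4, 3), (5, 3), (7, 4), (9, 4)]
Compute weighted completion times:
  Job (p=3,w=4): C=3, w*C=4*3=12
  Job (p=4,w=3): C=7, w*C=3*7=21
  Job (p=5,w=3): C=12, w*C=3*12=36
  Job (p=7,w=4): C=19, w*C=4*19=76
  Job (p=9,w=4): C=28, w*C=4*28=112
Total weighted completion time = 257

257


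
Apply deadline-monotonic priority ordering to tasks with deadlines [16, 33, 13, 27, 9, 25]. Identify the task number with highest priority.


Sort tasks by relative deadline (ascending):
  Task 5: deadline = 9
  Task 3: deadline = 13
  Task 1: deadline = 16
  Task 6: deadline = 25
  Task 4: deadline = 27
  Task 2: deadline = 33
Priority order (highest first): [5, 3, 1, 6, 4, 2]
Highest priority task = 5

5


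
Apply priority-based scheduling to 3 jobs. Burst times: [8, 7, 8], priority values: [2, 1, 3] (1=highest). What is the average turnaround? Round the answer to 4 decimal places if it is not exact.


Sort by priority (ascending = highest first):
Order: [(1, 7), (2, 8), (3, 8)]
Completion times:
  Priority 1, burst=7, C=7
  Priority 2, burst=8, C=15
  Priority 3, burst=8, C=23
Average turnaround = 45/3 = 15.0

15.0


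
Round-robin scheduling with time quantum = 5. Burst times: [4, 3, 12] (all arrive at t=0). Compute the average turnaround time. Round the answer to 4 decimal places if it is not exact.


Time quantum = 5
Execution trace:
  J1 runs 4 units, time = 4
  J2 runs 3 units, time = 7
  J3 runs 5 units, time = 12
  J3 runs 5 units, time = 17
  J3 runs 2 units, time = 19
Finish times: [4, 7, 19]
Average turnaround = 30/3 = 10.0

10.0


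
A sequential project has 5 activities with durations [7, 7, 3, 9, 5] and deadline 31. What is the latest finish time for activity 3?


LF(activity 3) = deadline - sum of successor durations
Successors: activities 4 through 5 with durations [9, 5]
Sum of successor durations = 14
LF = 31 - 14 = 17

17


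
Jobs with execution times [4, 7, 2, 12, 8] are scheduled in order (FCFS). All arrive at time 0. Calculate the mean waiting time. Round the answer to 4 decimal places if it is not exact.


FCFS order (as given): [4, 7, 2, 12, 8]
Waiting times:
  Job 1: wait = 0
  Job 2: wait = 4
  Job 3: wait = 11
  Job 4: wait = 13
  Job 5: wait = 25
Sum of waiting times = 53
Average waiting time = 53/5 = 10.6

10.6


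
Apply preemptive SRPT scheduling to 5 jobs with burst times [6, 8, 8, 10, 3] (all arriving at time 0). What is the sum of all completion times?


Since all jobs arrive at t=0, SRPT equals SPT ordering.
SPT order: [3, 6, 8, 8, 10]
Completion times:
  Job 1: p=3, C=3
  Job 2: p=6, C=9
  Job 3: p=8, C=17
  Job 4: p=8, C=25
  Job 5: p=10, C=35
Total completion time = 3 + 9 + 17 + 25 + 35 = 89

89


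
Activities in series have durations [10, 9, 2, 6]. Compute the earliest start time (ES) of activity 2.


Activity 2 starts after activities 1 through 1 complete.
Predecessor durations: [10]
ES = 10 = 10

10


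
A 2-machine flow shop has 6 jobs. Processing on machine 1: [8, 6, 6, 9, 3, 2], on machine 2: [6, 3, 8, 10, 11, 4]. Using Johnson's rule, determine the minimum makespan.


Apply Johnson's rule:
  Group 1 (a <= b): [(6, 2, 4), (5, 3, 11), (3, 6, 8), (4, 9, 10)]
  Group 2 (a > b): [(1, 8, 6), (2, 6, 3)]
Optimal job order: [6, 5, 3, 4, 1, 2]
Schedule:
  Job 6: M1 done at 2, M2 done at 6
  Job 5: M1 done at 5, M2 done at 17
  Job 3: M1 done at 11, M2 done at 25
  Job 4: M1 done at 20, M2 done at 35
  Job 1: M1 done at 28, M2 done at 41
  Job 2: M1 done at 34, M2 done at 44
Makespan = 44

44


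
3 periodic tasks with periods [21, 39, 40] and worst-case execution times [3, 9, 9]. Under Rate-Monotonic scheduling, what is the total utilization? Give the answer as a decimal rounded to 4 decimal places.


Compute individual utilizations (exact fractions):
  Task 1: C/T = 3/21 = 1/7 (approx. 0.1429)
  Task 2: C/T = 9/39 = 3/13 (approx. 0.2308)
  Task 3: C/T = 9/40 (approx. 0.225)
Total utilization U = 1/7 + 3/13 + 9/40 = 2179/3640
Rounded to 4 decimal places: U = 0.5986
RM (Liu & Layland) bound for 3 tasks = 0.779763; compare with U = 2179/3640 (approx. 0.598626)
U <= bound, so schedulable by RM sufficient condition.

0.5986


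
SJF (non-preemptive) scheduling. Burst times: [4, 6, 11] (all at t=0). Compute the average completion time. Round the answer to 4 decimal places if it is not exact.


SJF order (ascending): [4, 6, 11]
Completion times:
  Job 1: burst=4, C=4
  Job 2: burst=6, C=10
  Job 3: burst=11, C=21
Average completion = 35/3 = 11.6667

11.6667


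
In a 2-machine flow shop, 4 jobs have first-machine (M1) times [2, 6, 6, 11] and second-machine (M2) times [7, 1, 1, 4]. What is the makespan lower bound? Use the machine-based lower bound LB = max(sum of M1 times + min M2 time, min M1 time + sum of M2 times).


LB1 = sum(M1 times) + min(M2 times) = 25 + 1 = 26
LB2 = min(M1 times) + sum(M2 times) = 2 + 13 = 15
Lower bound = max(LB1, LB2) = max(26, 15) = 26

26


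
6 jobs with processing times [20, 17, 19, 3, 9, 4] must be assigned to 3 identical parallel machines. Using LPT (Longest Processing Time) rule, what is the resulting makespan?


Sort jobs in decreasing order (LPT): [20, 19, 17, 9, 4, 3]
Assign each job to the least loaded machine:
  Machine 1: jobs [20, 3], load = 23
  Machine 2: jobs [19, 4], load = 23
  Machine 3: jobs [17, 9], load = 26
Makespan = max load = 26

26


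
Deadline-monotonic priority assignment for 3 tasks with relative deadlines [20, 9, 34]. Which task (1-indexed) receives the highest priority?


Sort tasks by relative deadline (ascending):
  Task 2: deadline = 9
  Task 1: deadline = 20
  Task 3: deadline = 34
Priority order (highest first): [2, 1, 3]
Highest priority task = 2

2


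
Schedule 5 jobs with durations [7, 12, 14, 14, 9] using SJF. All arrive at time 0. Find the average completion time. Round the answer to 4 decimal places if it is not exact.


SJF order (ascending): [7, 9, 12, 14, 14]
Completion times:
  Job 1: burst=7, C=7
  Job 2: burst=9, C=16
  Job 3: burst=12, C=28
  Job 4: burst=14, C=42
  Job 5: burst=14, C=56
Average completion = 149/5 = 29.8

29.8


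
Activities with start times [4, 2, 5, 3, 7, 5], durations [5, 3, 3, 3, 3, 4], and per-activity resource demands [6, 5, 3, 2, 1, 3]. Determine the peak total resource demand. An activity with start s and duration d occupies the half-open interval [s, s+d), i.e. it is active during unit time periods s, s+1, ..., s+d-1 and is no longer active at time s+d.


Each activity i is active on [start_i, start_i + duration_i).
Compute total resource usage per time slot:
  t=0: active resources = [], total = 0
  t=1: active resources = [], total = 0
  t=2: active resources = [5], total = 5
  t=3: active resources = [5, 2], total = 7
  t=4: active resources = [6, 5, 2], total = 13
  t=5: active resources = [6, 3, 2, 3], total = 14
  t=6: active resources = [6, 3, 3], total = 12
  t=7: active resources = [6, 3, 1, 3], total = 13
  t=8: active resources = [6, 1, 3], total = 10
  t=9: active resources = [1], total = 1
Peak resource demand = 14

14


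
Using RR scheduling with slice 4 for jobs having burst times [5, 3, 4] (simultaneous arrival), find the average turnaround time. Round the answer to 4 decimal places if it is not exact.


Time quantum = 4
Execution trace:
  J1 runs 4 units, time = 4
  J2 runs 3 units, time = 7
  J3 runs 4 units, time = 11
  J1 runs 1 units, time = 12
Finish times: [12, 7, 11]
Average turnaround = 30/3 = 10.0

10.0


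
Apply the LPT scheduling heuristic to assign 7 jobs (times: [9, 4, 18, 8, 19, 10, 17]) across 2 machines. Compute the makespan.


Sort jobs in decreasing order (LPT): [19, 18, 17, 10, 9, 8, 4]
Assign each job to the least loaded machine:
  Machine 1: jobs [19, 10, 9, 4], load = 42
  Machine 2: jobs [18, 17, 8], load = 43
Makespan = max load = 43

43


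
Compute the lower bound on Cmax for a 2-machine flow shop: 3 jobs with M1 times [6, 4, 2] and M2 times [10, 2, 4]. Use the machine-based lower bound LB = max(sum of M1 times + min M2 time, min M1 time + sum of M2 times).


LB1 = sum(M1 times) + min(M2 times) = 12 + 2 = 14
LB2 = min(M1 times) + sum(M2 times) = 2 + 16 = 18
Lower bound = max(LB1, LB2) = max(14, 18) = 18

18


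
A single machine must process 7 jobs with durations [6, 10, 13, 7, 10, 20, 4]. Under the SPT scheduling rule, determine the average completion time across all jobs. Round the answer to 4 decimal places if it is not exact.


Sort jobs by processing time (SPT order): [4, 6, 7, 10, 10, 13, 20]
Compute completion times sequentially:
  Job 1: processing = 4, completes at 4
  Job 2: processing = 6, completes at 10
  Job 3: processing = 7, completes at 17
  Job 4: processing = 10, completes at 27
  Job 5: processing = 10, completes at 37
  Job 6: processing = 13, completes at 50
  Job 7: processing = 20, completes at 70
Sum of completion times = 215
Average completion time = 215/7 = 30.7143

30.7143


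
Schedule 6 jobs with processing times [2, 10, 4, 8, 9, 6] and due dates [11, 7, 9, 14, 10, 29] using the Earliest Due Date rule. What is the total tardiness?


Sort by due date (EDD order): [(10, 7), (4, 9), (9, 10), (2, 11), (8, 14), (6, 29)]
Compute completion times and tardiness:
  Job 1: p=10, d=7, C=10, tardiness=max(0,10-7)=3
  Job 2: p=4, d=9, C=14, tardiness=max(0,14-9)=5
  Job 3: p=9, d=10, C=23, tardiness=max(0,23-10)=13
  Job 4: p=2, d=11, C=25, tardiness=max(0,25-11)=14
  Job 5: p=8, d=14, C=33, tardiness=max(0,33-14)=19
  Job 6: p=6, d=29, C=39, tardiness=max(0,39-29)=10
Total tardiness = 64

64


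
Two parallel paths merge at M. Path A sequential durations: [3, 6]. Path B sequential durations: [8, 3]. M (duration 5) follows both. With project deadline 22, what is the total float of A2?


Forward pass: ES(A2) = sum of predecessors on chain A = 3
EF = ES + duration = 3 + 6 = 9
Backward pass: LF(M) = deadline = 22; LS(M) = 22 - 5 = 17
LF(A2) = LS(M) - sum(successors on chain A) = 17 - 0 = 17
LS = LF - duration = 17 - 6 = 11
Total float = LS - ES = 11 - 3 = 8

8


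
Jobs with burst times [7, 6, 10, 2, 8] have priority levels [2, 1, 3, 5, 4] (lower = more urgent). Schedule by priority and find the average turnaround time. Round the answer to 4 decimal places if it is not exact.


Sort by priority (ascending = highest first):
Order: [(1, 6), (2, 7), (3, 10), (4, 8), (5, 2)]
Completion times:
  Priority 1, burst=6, C=6
  Priority 2, burst=7, C=13
  Priority 3, burst=10, C=23
  Priority 4, burst=8, C=31
  Priority 5, burst=2, C=33
Average turnaround = 106/5 = 21.2

21.2


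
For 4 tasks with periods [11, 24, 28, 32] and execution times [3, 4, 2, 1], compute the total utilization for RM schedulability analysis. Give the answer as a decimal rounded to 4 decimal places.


Compute individual utilizations (exact fractions):
  Task 1: C/T = 3/11 (approx. 0.2727)
  Task 2: C/T = 4/24 = 1/6 (approx. 0.1667)
  Task 3: C/T = 2/28 = 1/14 (approx. 0.0714)
  Task 4: C/T = 1/32 (approx. 0.0313)
Total utilization U = 3/11 + 1/6 + 1/14 + 1/32 = 4007/7392
Rounded to 4 decimal places: U = 0.5421
RM (Liu & Layland) bound for 4 tasks = 0.756828; compare with U = 4007/7392 (approx. 0.542073)
U <= bound, so schedulable by RM sufficient condition.

0.5421


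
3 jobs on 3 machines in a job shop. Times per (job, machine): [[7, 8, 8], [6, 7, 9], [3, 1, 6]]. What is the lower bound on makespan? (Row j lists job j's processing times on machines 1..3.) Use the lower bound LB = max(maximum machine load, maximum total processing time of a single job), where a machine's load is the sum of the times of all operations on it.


Machine loads:
  Machine 1: 7 + 6 + 3 = 16
  Machine 2: 8 + 7 + 1 = 16
  Machine 3: 8 + 9 + 6 = 23
Max machine load = 23
Job totals:
  Job 1: 23
  Job 2: 22
  Job 3: 10
Max job total = 23
Lower bound = max(23, 23) = 23

23


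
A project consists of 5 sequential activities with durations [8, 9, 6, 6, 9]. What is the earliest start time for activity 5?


Activity 5 starts after activities 1 through 4 complete.
Predecessor durations: [8, 9, 6, 6]
ES = 8 + 9 + 6 + 6 = 29

29


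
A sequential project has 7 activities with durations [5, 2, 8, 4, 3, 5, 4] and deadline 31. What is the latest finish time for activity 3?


LF(activity 3) = deadline - sum of successor durations
Successors: activities 4 through 7 with durations [4, 3, 5, 4]
Sum of successor durations = 16
LF = 31 - 16 = 15

15


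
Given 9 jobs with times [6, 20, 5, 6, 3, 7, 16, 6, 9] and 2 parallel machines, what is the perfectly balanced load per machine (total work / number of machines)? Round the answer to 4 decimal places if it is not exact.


Total processing time = 6 + 20 + 5 + 6 + 3 + 7 + 16 + 6 + 9 = 78
Number of machines = 2
Ideal balanced load = 78 / 2 = 39.0

39.0


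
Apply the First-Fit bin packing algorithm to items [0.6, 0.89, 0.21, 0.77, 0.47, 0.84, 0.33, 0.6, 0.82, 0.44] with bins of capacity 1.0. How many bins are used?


Place items sequentially using First-Fit:
  Item 0.6 -> new Bin 1
  Item 0.89 -> new Bin 2
  Item 0.21 -> Bin 1 (now 0.81)
  Item 0.77 -> new Bin 3
  Item 0.47 -> new Bin 4
  Item 0.84 -> new Bin 5
  Item 0.33 -> Bin 4 (now 0.8)
  Item 0.6 -> new Bin 6
  Item 0.82 -> new Bin 7
  Item 0.44 -> new Bin 8
Total bins used = 8

8


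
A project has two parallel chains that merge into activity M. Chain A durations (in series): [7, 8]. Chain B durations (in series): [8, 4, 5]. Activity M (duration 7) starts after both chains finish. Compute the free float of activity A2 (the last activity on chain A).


ES(A2) = sum of predecessors on chain A = 7
EF(A2) = ES + duration = 7 + 8 = 15
Successor of A2 is M. ES(M) = max(sum(A), sum(B)) = max(15, 17) = 17
Free float = ES(successor) - EF(current) = 17 - 15 = 2

2


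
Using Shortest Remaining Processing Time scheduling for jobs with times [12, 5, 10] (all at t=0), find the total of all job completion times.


Since all jobs arrive at t=0, SRPT equals SPT ordering.
SPT order: [5, 10, 12]
Completion times:
  Job 1: p=5, C=5
  Job 2: p=10, C=15
  Job 3: p=12, C=27
Total completion time = 5 + 15 + 27 = 47

47


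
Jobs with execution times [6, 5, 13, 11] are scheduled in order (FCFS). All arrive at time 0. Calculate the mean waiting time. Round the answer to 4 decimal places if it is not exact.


FCFS order (as given): [6, 5, 13, 11]
Waiting times:
  Job 1: wait = 0
  Job 2: wait = 6
  Job 3: wait = 11
  Job 4: wait = 24
Sum of waiting times = 41
Average waiting time = 41/4 = 10.25

10.25


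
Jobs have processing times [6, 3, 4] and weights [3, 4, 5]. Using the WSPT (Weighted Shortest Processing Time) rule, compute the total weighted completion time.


Compute p/w ratios and sort ascending (WSPT): [(3, 4), (4, 5), (6, 3)]
Compute weighted completion times:
  Job (p=3,w=4): C=3, w*C=4*3=12
  Job (p=4,w=5): C=7, w*C=5*7=35
  Job (p=6,w=3): C=13, w*C=3*13=39
Total weighted completion time = 86

86


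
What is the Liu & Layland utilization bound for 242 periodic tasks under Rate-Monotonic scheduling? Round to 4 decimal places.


Compute 2^(1/242) = 1.0028683504
Subtract 1: 1.0028683504 - 1 = 0.0028683504
Multiply by n: 242 * 0.0028683504 = 0.6941407968
Round to 4 dp: 0.6941

0.6941


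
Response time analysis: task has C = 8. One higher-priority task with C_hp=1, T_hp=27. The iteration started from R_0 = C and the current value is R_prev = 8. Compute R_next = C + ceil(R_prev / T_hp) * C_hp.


R_next = C + ceil(R_prev / T_hp) * C_hp
ceil(8 / 27) = ceil(0.2963) = 1
Interference = 1 * 1 = 1
R_next = 8 + 1 = 9

9


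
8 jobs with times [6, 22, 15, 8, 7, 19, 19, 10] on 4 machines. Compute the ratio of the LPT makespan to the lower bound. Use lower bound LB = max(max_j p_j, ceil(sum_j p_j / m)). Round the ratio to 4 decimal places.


LPT order: [22, 19, 19, 15, 10, 8, 7, 6]
Machine loads after assignment: [28, 27, 26, 25]
LPT makespan = 28
Lower bound = max(max_job, ceil(total/4)) = max(22, 27) = 27
Ratio = 28 / 27 = 1.037

1.037


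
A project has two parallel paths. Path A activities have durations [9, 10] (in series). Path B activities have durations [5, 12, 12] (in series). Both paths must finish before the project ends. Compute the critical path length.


Path A total = 9 + 10 = 19
Path B total = 5 + 12 + 12 = 29
Critical path = longest path = max(19, 29) = 29

29


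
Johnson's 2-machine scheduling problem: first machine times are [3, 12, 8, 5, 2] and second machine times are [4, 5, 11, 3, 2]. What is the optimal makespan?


Apply Johnson's rule:
  Group 1 (a <= b): [(5, 2, 2), (1, 3, 4), (3, 8, 11)]
  Group 2 (a > b): [(2, 12, 5), (4, 5, 3)]
Optimal job order: [5, 1, 3, 2, 4]
Schedule:
  Job 5: M1 done at 2, M2 done at 4
  Job 1: M1 done at 5, M2 done at 9
  Job 3: M1 done at 13, M2 done at 24
  Job 2: M1 done at 25, M2 done at 30
  Job 4: M1 done at 30, M2 done at 33
Makespan = 33

33


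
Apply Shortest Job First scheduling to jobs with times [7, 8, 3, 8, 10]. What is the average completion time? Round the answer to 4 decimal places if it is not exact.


SJF order (ascending): [3, 7, 8, 8, 10]
Completion times:
  Job 1: burst=3, C=3
  Job 2: burst=7, C=10
  Job 3: burst=8, C=18
  Job 4: burst=8, C=26
  Job 5: burst=10, C=36
Average completion = 93/5 = 18.6

18.6


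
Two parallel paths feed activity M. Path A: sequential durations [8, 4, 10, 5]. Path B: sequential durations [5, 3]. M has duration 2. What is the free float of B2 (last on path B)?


ES(B2) = sum of predecessors on chain B = 5
EF(B2) = ES + duration = 5 + 3 = 8
Successor of B2 is M. ES(M) = max(sum(A), sum(B)) = max(27, 8) = 27
Free float = ES(successor) - EF(current) = 27 - 8 = 19

19


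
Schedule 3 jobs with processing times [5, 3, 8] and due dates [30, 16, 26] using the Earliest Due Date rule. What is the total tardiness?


Sort by due date (EDD order): [(3, 16), (8, 26), (5, 30)]
Compute completion times and tardiness:
  Job 1: p=3, d=16, C=3, tardiness=max(0,3-16)=0
  Job 2: p=8, d=26, C=11, tardiness=max(0,11-26)=0
  Job 3: p=5, d=30, C=16, tardiness=max(0,16-30)=0
Total tardiness = 0

0


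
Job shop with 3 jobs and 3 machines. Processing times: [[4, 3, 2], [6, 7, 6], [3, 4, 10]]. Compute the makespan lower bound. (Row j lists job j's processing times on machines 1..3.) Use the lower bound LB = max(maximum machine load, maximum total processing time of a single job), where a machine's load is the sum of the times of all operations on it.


Machine loads:
  Machine 1: 4 + 6 + 3 = 13
  Machine 2: 3 + 7 + 4 = 14
  Machine 3: 2 + 6 + 10 = 18
Max machine load = 18
Job totals:
  Job 1: 9
  Job 2: 19
  Job 3: 17
Max job total = 19
Lower bound = max(18, 19) = 19

19


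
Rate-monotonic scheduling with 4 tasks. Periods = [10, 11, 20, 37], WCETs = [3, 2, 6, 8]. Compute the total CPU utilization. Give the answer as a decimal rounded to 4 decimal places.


Compute individual utilizations (exact fractions):
  Task 1: C/T = 3/10 (approx. 0.3)
  Task 2: C/T = 2/11 (approx. 0.1818)
  Task 3: C/T = 6/20 = 3/10 (approx. 0.3)
  Task 4: C/T = 8/37 (approx. 0.2162)
Total utilization U = 3/10 + 2/11 + 3/10 + 8/37 = 2031/2035
Rounded to 4 decimal places: U = 0.9980
RM (Liu & Layland) bound for 4 tasks = 0.756828; compare with U = 2031/2035 (approx. 0.998034)
bound < U <= 1, so the RM sufficient condition is not met (inconclusive; an exact test such as response-time analysis is needed).

0.9980


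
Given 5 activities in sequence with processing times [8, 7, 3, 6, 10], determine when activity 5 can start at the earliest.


Activity 5 starts after activities 1 through 4 complete.
Predecessor durations: [8, 7, 3, 6]
ES = 8 + 7 + 3 + 6 = 24

24


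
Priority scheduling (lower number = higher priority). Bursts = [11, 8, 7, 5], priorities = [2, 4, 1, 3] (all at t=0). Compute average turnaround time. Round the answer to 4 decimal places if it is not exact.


Sort by priority (ascending = highest first):
Order: [(1, 7), (2, 11), (3, 5), (4, 8)]
Completion times:
  Priority 1, burst=7, C=7
  Priority 2, burst=11, C=18
  Priority 3, burst=5, C=23
  Priority 4, burst=8, C=31
Average turnaround = 79/4 = 19.75

19.75


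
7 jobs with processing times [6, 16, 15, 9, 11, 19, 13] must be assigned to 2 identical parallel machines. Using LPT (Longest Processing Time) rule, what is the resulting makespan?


Sort jobs in decreasing order (LPT): [19, 16, 15, 13, 11, 9, 6]
Assign each job to the least loaded machine:
  Machine 1: jobs [19, 13, 9, 6], load = 47
  Machine 2: jobs [16, 15, 11], load = 42
Makespan = max load = 47

47


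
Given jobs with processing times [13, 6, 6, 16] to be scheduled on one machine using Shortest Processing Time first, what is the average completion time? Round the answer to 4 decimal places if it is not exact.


Sort jobs by processing time (SPT order): [6, 6, 13, 16]
Compute completion times sequentially:
  Job 1: processing = 6, completes at 6
  Job 2: processing = 6, completes at 12
  Job 3: processing = 13, completes at 25
  Job 4: processing = 16, completes at 41
Sum of completion times = 84
Average completion time = 84/4 = 21.0

21.0


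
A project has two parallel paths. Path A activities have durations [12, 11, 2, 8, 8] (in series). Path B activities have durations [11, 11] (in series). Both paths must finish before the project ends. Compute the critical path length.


Path A total = 12 + 11 + 2 + 8 + 8 = 41
Path B total = 11 + 11 = 22
Critical path = longest path = max(41, 22) = 41

41


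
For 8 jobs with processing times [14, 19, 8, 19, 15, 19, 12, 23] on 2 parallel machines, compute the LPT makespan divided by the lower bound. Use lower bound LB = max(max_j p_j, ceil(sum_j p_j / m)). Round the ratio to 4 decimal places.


LPT order: [23, 19, 19, 19, 15, 14, 12, 8]
Machine loads after assignment: [64, 65]
LPT makespan = 65
Lower bound = max(max_job, ceil(total/2)) = max(23, 65) = 65
Ratio = 65 / 65 = 1.0

1.0


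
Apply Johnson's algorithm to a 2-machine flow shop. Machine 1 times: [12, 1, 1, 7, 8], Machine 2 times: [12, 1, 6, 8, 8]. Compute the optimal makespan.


Apply Johnson's rule:
  Group 1 (a <= b): [(2, 1, 1), (3, 1, 6), (4, 7, 8), (5, 8, 8), (1, 12, 12)]
  Group 2 (a > b): []
Optimal job order: [2, 3, 4, 5, 1]
Schedule:
  Job 2: M1 done at 1, M2 done at 2
  Job 3: M1 done at 2, M2 done at 8
  Job 4: M1 done at 9, M2 done at 17
  Job 5: M1 done at 17, M2 done at 25
  Job 1: M1 done at 29, M2 done at 41
Makespan = 41

41


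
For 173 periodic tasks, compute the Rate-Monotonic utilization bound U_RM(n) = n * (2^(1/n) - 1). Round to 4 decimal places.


Compute 2^(1/173) = 1.0040146684
Subtract 1: 1.0040146684 - 1 = 0.0040146684
Multiply by n: 173 * 0.0040146684 = 0.6945376332
Round to 4 dp: 0.6945

0.6945


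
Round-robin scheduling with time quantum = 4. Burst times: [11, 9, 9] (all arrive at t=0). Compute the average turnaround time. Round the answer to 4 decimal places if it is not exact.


Time quantum = 4
Execution trace:
  J1 runs 4 units, time = 4
  J2 runs 4 units, time = 8
  J3 runs 4 units, time = 12
  J1 runs 4 units, time = 16
  J2 runs 4 units, time = 20
  J3 runs 4 units, time = 24
  J1 runs 3 units, time = 27
  J2 runs 1 units, time = 28
  J3 runs 1 units, time = 29
Finish times: [27, 28, 29]
Average turnaround = 84/3 = 28.0

28.0


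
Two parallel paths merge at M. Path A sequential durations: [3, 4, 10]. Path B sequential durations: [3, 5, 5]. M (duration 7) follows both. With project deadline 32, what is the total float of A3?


Forward pass: ES(A3) = sum of predecessors on chain A = 7
EF = ES + duration = 7 + 10 = 17
Backward pass: LF(M) = deadline = 32; LS(M) = 32 - 7 = 25
LF(A3) = LS(M) - sum(successors on chain A) = 25 - 0 = 25
LS = LF - duration = 25 - 10 = 15
Total float = LS - ES = 15 - 7 = 8

8


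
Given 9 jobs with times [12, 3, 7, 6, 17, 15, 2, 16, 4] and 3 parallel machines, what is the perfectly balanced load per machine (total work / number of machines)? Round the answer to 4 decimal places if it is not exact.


Total processing time = 12 + 3 + 7 + 6 + 17 + 15 + 2 + 16 + 4 = 82
Number of machines = 3
Ideal balanced load = 82 / 3 = 27.3333

27.3333


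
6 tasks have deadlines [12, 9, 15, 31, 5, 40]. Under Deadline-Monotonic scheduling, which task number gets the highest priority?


Sort tasks by relative deadline (ascending):
  Task 5: deadline = 5
  Task 2: deadline = 9
  Task 1: deadline = 12
  Task 3: deadline = 15
  Task 4: deadline = 31
  Task 6: deadline = 40
Priority order (highest first): [5, 2, 1, 3, 4, 6]
Highest priority task = 5

5


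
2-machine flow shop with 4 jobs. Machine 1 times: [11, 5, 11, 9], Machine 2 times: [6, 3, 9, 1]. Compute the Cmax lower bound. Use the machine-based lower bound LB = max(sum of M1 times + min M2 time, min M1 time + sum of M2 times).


LB1 = sum(M1 times) + min(M2 times) = 36 + 1 = 37
LB2 = min(M1 times) + sum(M2 times) = 5 + 19 = 24
Lower bound = max(LB1, LB2) = max(37, 24) = 37

37


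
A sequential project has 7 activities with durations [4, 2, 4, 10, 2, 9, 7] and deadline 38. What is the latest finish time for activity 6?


LF(activity 6) = deadline - sum of successor durations
Successors: activities 7 through 7 with durations [7]
Sum of successor durations = 7
LF = 38 - 7 = 31

31


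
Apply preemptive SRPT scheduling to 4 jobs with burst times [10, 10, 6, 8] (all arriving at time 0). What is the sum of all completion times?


Since all jobs arrive at t=0, SRPT equals SPT ordering.
SPT order: [6, 8, 10, 10]
Completion times:
  Job 1: p=6, C=6
  Job 2: p=8, C=14
  Job 3: p=10, C=24
  Job 4: p=10, C=34
Total completion time = 6 + 14 + 24 + 34 = 78

78


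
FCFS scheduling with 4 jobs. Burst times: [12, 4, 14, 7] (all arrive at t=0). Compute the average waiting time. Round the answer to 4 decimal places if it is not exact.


FCFS order (as given): [12, 4, 14, 7]
Waiting times:
  Job 1: wait = 0
  Job 2: wait = 12
  Job 3: wait = 16
  Job 4: wait = 30
Sum of waiting times = 58
Average waiting time = 58/4 = 14.5

14.5


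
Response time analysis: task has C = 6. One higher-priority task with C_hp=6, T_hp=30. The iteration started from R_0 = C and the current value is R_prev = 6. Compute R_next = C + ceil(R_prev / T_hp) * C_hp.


R_next = C + ceil(R_prev / T_hp) * C_hp
ceil(6 / 30) = ceil(0.2) = 1
Interference = 1 * 6 = 6
R_next = 6 + 6 = 12

12


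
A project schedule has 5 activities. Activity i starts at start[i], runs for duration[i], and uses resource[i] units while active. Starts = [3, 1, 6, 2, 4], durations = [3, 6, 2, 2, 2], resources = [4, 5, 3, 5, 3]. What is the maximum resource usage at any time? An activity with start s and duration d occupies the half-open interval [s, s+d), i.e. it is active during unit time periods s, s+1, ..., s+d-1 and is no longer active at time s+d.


Each activity i is active on [start_i, start_i + duration_i).
Compute total resource usage per time slot:
  t=0: active resources = [], total = 0
  t=1: active resources = [5], total = 5
  t=2: active resources = [5, 5], total = 10
  t=3: active resources = [4, 5, 5], total = 14
  t=4: active resources = [4, 5, 3], total = 12
  t=5: active resources = [4, 5, 3], total = 12
  t=6: active resources = [5, 3], total = 8
  t=7: active resources = [3], total = 3
Peak resource demand = 14

14


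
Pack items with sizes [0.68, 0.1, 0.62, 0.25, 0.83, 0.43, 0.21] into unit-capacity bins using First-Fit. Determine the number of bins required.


Place items sequentially using First-Fit:
  Item 0.68 -> new Bin 1
  Item 0.1 -> Bin 1 (now 0.78)
  Item 0.62 -> new Bin 2
  Item 0.25 -> Bin 2 (now 0.87)
  Item 0.83 -> new Bin 3
  Item 0.43 -> new Bin 4
  Item 0.21 -> Bin 1 (now 0.99)
Total bins used = 4

4


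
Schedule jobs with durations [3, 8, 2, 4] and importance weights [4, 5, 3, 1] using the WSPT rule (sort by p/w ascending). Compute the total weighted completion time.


Compute p/w ratios and sort ascending (WSPT): [(2, 3), (3, 4), (8, 5), (4, 1)]
Compute weighted completion times:
  Job (p=2,w=3): C=2, w*C=3*2=6
  Job (p=3,w=4): C=5, w*C=4*5=20
  Job (p=8,w=5): C=13, w*C=5*13=65
  Job (p=4,w=1): C=17, w*C=1*17=17
Total weighted completion time = 108

108


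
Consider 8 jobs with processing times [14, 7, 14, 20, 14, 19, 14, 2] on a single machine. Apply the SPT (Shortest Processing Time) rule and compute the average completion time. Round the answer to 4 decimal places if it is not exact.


Sort jobs by processing time (SPT order): [2, 7, 14, 14, 14, 14, 19, 20]
Compute completion times sequentially:
  Job 1: processing = 2, completes at 2
  Job 2: processing = 7, completes at 9
  Job 3: processing = 14, completes at 23
  Job 4: processing = 14, completes at 37
  Job 5: processing = 14, completes at 51
  Job 6: processing = 14, completes at 65
  Job 7: processing = 19, completes at 84
  Job 8: processing = 20, completes at 104
Sum of completion times = 375
Average completion time = 375/8 = 46.875

46.875


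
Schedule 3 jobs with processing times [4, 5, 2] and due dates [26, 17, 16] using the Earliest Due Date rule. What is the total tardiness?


Sort by due date (EDD order): [(2, 16), (5, 17), (4, 26)]
Compute completion times and tardiness:
  Job 1: p=2, d=16, C=2, tardiness=max(0,2-16)=0
  Job 2: p=5, d=17, C=7, tardiness=max(0,7-17)=0
  Job 3: p=4, d=26, C=11, tardiness=max(0,11-26)=0
Total tardiness = 0

0


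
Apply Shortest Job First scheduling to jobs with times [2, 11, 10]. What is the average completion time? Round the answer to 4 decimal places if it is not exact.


SJF order (ascending): [2, 10, 11]
Completion times:
  Job 1: burst=2, C=2
  Job 2: burst=10, C=12
  Job 3: burst=11, C=23
Average completion = 37/3 = 12.3333

12.3333


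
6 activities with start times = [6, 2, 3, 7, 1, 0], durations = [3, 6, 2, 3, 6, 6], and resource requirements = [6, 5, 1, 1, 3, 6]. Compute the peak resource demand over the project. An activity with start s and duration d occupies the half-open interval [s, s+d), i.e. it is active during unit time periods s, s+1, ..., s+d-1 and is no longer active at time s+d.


Each activity i is active on [start_i, start_i + duration_i).
Compute total resource usage per time slot:
  t=0: active resources = [6], total = 6
  t=1: active resources = [3, 6], total = 9
  t=2: active resources = [5, 3, 6], total = 14
  t=3: active resources = [5, 1, 3, 6], total = 15
  t=4: active resources = [5, 1, 3, 6], total = 15
  t=5: active resources = [5, 3, 6], total = 14
  t=6: active resources = [6, 5, 3], total = 14
  t=7: active resources = [6, 5, 1], total = 12
  t=8: active resources = [6, 1], total = 7
  t=9: active resources = [1], total = 1
Peak resource demand = 15

15


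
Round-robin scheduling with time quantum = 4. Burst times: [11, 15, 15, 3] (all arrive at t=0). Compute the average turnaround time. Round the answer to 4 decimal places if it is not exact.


Time quantum = 4
Execution trace:
  J1 runs 4 units, time = 4
  J2 runs 4 units, time = 8
  J3 runs 4 units, time = 12
  J4 runs 3 units, time = 15
  J1 runs 4 units, time = 19
  J2 runs 4 units, time = 23
  J3 runs 4 units, time = 27
  J1 runs 3 units, time = 30
  J2 runs 4 units, time = 34
  J3 runs 4 units, time = 38
  J2 runs 3 units, time = 41
  J3 runs 3 units, time = 44
Finish times: [30, 41, 44, 15]
Average turnaround = 130/4 = 32.5

32.5


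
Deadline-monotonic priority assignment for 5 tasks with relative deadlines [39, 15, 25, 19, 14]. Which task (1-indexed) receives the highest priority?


Sort tasks by relative deadline (ascending):
  Task 5: deadline = 14
  Task 2: deadline = 15
  Task 4: deadline = 19
  Task 3: deadline = 25
  Task 1: deadline = 39
Priority order (highest first): [5, 2, 4, 3, 1]
Highest priority task = 5

5


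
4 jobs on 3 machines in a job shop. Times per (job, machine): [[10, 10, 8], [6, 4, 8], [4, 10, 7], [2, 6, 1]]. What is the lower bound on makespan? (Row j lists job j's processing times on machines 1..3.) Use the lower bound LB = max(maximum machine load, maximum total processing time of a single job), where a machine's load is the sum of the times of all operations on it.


Machine loads:
  Machine 1: 10 + 6 + 4 + 2 = 22
  Machine 2: 10 + 4 + 10 + 6 = 30
  Machine 3: 8 + 8 + 7 + 1 = 24
Max machine load = 30
Job totals:
  Job 1: 28
  Job 2: 18
  Job 3: 21
  Job 4: 9
Max job total = 28
Lower bound = max(30, 28) = 30

30


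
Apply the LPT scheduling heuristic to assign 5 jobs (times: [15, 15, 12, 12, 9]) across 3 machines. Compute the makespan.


Sort jobs in decreasing order (LPT): [15, 15, 12, 12, 9]
Assign each job to the least loaded machine:
  Machine 1: jobs [15, 9], load = 24
  Machine 2: jobs [15], load = 15
  Machine 3: jobs [12, 12], load = 24
Makespan = max load = 24

24


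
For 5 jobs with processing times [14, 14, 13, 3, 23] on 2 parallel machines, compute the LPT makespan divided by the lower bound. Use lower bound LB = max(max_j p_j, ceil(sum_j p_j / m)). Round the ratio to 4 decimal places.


LPT order: [23, 14, 14, 13, 3]
Machine loads after assignment: [36, 31]
LPT makespan = 36
Lower bound = max(max_job, ceil(total/2)) = max(23, 34) = 34
Ratio = 36 / 34 = 1.0588

1.0588


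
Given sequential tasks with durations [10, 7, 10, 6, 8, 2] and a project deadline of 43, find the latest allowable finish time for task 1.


LF(activity 1) = deadline - sum of successor durations
Successors: activities 2 through 6 with durations [7, 10, 6, 8, 2]
Sum of successor durations = 33
LF = 43 - 33 = 10

10


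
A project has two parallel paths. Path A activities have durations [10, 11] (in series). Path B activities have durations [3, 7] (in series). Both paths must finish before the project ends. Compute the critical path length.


Path A total = 10 + 11 = 21
Path B total = 3 + 7 = 10
Critical path = longest path = max(21, 10) = 21

21


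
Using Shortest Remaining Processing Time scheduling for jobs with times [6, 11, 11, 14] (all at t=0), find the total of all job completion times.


Since all jobs arrive at t=0, SRPT equals SPT ordering.
SPT order: [6, 11, 11, 14]
Completion times:
  Job 1: p=6, C=6
  Job 2: p=11, C=17
  Job 3: p=11, C=28
  Job 4: p=14, C=42
Total completion time = 6 + 17 + 28 + 42 = 93

93
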